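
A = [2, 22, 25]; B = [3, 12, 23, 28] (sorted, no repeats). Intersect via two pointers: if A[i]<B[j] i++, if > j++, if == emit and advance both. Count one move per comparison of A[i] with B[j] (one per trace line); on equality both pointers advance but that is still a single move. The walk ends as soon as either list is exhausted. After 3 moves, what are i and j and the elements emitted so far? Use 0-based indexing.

i=0 j=0: 2<3, i++
i=1 j=0: 22>3, j++
i=1 j=1: 22>12, j++

i=1, j=2, emitted=[]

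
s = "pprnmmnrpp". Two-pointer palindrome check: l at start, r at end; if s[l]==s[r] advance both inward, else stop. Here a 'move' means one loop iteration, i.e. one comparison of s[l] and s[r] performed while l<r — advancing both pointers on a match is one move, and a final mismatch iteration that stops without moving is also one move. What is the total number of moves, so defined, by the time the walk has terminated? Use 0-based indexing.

5 moves

[0,9] 'p'=='p' → l++,r--
[1,8] 'p'=='p' → l++,r--
[2,7] 'r'=='r' → l++,r--
[3,6] 'n'=='n' → l++,r--
[4,5] 'm'=='m' → l++,r--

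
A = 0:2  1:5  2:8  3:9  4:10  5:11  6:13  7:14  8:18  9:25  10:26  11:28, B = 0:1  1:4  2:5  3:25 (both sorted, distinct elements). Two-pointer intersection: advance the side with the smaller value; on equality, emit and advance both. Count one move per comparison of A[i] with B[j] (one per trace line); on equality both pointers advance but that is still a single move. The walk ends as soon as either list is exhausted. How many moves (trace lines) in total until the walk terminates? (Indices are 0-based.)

i=0 j=0: 2>1, j++
i=0 j=1: 2<4, i++
i=1 j=1: 5>4, j++
i=1 j=2: 5==5 emit, i++,j++
i=2 j=3: 8<25, i++
i=3 j=3: 9<25, i++
i=4 j=3: 10<25, i++
i=5 j=3: 11<25, i++
i=6 j=3: 13<25, i++
i=7 j=3: 14<25, i++
i=8 j=3: 18<25, i++
i=9 j=3: 25==25 emit, i++,j++

12 moves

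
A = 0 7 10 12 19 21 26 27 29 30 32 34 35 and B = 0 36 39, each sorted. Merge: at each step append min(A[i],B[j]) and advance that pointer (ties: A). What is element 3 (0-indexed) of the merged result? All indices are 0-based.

i=0 j=0: A[i]=0<=B[j]=0 take 0, i++
i=1 j=0: A[i]=7>B[j]=0 take 0, j++
i=1 j=1: A[i]=7<=B[j]=36 take 7, i++
i=2 j=1: A[i]=10<=B[j]=36 take 10, i++
i=3 j=1: A[i]=12<=B[j]=36 take 12, i++
i=4 j=1: A[i]=19<=B[j]=36 take 19, i++
i=5 j=1: A[i]=21<=B[j]=36 take 21, i++
i=6 j=1: A[i]=26<=B[j]=36 take 26, i++
i=7 j=1: A[i]=27<=B[j]=36 take 27, i++
i=8 j=1: A[i]=29<=B[j]=36 take 29, i++
i=9 j=1: A[i]=30<=B[j]=36 take 30, i++
i=10 j=1: A[i]=32<=B[j]=36 take 32, i++
i=11 j=1: A[i]=34<=B[j]=36 take 34, i++
i=12 j=1: A[i]=35<=B[j]=36 take 35, i++
i=13 j=1: A done, take B[j]=36, j++
i=13 j=2: A done, take B[j]=39, j++

merged[3] = 10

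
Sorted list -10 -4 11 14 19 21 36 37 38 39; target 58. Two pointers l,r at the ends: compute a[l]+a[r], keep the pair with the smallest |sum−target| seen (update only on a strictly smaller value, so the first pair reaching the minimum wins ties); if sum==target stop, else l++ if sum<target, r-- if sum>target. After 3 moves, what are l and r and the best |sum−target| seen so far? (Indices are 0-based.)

l=3, r=9, best |Δ|=8

l=0 r=9: -10+39=29 d=29 *, l++
l=1 r=9: -4+39=35 d=23 *, l++
l=2 r=9: 11+39=50 d=8 *, l++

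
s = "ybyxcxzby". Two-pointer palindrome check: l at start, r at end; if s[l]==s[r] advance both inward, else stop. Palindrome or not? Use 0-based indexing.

l=0 r=8: 'y'=='y', l++,r--
l=1 r=7: 'b'=='b', l++,r--
l=2 r=6: 'y'!='z', stop

not a palindrome (mismatch at 2,6)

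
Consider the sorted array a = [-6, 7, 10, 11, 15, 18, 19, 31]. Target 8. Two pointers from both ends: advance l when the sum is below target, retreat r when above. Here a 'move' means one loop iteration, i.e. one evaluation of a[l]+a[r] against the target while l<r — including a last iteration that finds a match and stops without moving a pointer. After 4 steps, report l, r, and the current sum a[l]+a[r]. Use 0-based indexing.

l=0, r=3, sum=5

[0,7] -6+31=25 >8 → r--
[0,6] -6+19=13 >8 → r--
[0,5] -6+18=12 >8 → r--
[0,4] -6+15=9 >8 → r--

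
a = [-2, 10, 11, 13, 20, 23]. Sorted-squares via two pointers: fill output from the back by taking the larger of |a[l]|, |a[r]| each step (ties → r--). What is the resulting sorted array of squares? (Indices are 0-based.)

[0,5] |-2|<=|23| out[5]=529 → r--
[0,4] |-2|<=|20| out[4]=400 → r--
[0,3] |-2|<=|13| out[3]=169 → r--
[0,2] |-2|<=|11| out[2]=121 → r--
[0,1] |-2|<=|10| out[1]=100 → r--
[0,0] |-2|<=|-2| out[0]=4 → r--

[4, 100, 121, 169, 400, 529]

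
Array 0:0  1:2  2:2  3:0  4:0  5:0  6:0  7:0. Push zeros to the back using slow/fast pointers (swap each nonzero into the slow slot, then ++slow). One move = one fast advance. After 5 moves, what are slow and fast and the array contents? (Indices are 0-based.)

slow=2, fast=5, a=[2, 2, 0, 0, 0, 0, 0, 0]

(s=0,f=0) a[fast]=0 → fast++
(s=0,f=1) a[fast]=2≠0 swap→a[0]=2 → slow++,fast++
(s=1,f=2) a[fast]=2≠0 swap→a[1]=2 → slow++,fast++
(s=2,f=3) a[fast]=0 → fast++
(s=2,f=4) a[fast]=0 → fast++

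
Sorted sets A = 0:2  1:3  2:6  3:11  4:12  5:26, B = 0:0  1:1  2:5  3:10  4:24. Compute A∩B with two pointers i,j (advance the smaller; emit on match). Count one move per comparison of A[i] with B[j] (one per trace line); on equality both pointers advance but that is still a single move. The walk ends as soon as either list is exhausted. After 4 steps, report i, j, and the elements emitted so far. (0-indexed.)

[i=0,j=0] 2>0 → j++
[i=0,j=1] 2>1 → j++
[i=0,j=2] 2<5 → i++
[i=1,j=2] 3<5 → i++

i=2, j=2, emitted=[]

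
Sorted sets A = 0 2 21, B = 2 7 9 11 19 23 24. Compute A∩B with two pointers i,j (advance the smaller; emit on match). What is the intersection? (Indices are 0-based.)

i=0 j=0: 0<2, i++
i=1 j=0: 2==2 emit, i++,j++
i=2 j=1: 21>7, j++
i=2 j=2: 21>9, j++
i=2 j=3: 21>11, j++
i=2 j=4: 21>19, j++
i=2 j=5: 21<23, i++

intersection = [2]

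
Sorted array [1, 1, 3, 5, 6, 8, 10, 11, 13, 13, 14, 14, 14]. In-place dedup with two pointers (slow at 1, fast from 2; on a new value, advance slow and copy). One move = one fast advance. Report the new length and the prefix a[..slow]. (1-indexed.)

length 9; prefix = [1, 3, 5, 6, 8, 10, 11, 13, 14]

(s=1,f=2) a[fast]=1=a[slow] dup → fast++
(s=1,f=3) a[fast]=3≠a[slow]=1 write a[2]=3 → slow++,fast++
(s=2,f=4) a[fast]=5≠a[slow]=3 write a[3]=5 → slow++,fast++
(s=3,f=5) a[fast]=6≠a[slow]=5 write a[4]=6 → slow++,fast++
(s=4,f=6) a[fast]=8≠a[slow]=6 write a[5]=8 → slow++,fast++
(s=5,f=7) a[fast]=10≠a[slow]=8 write a[6]=10 → slow++,fast++
(s=6,f=8) a[fast]=11≠a[slow]=10 write a[7]=11 → slow++,fast++
(s=7,f=9) a[fast]=13≠a[slow]=11 write a[8]=13 → slow++,fast++
(s=8,f=10) a[fast]=13=a[slow] dup → fast++
(s=8,f=11) a[fast]=14≠a[slow]=13 write a[9]=14 → slow++,fast++
(s=9,f=12) a[fast]=14=a[slow] dup → fast++
(s=9,f=13) a[fast]=14=a[slow] dup → fast++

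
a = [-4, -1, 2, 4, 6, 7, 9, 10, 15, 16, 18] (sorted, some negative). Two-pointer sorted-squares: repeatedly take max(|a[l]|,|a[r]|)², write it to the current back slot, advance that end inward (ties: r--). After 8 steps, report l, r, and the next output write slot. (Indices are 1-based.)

[1,11] |-4|<=|18| out[11]=324 → r--
[1,10] |-4|<=|16| out[10]=256 → r--
[1,9] |-4|<=|15| out[9]=225 → r--
[1,8] |-4|<=|10| out[8]=100 → r--
[1,7] |-4|<=|9| out[7]=81 → r--
[1,6] |-4|<=|7| out[6]=49 → r--
[1,5] |-4|<=|6| out[5]=36 → r--
[1,4] |-4|<=|4| out[4]=16 → r--

l=1, r=3, next write slot=3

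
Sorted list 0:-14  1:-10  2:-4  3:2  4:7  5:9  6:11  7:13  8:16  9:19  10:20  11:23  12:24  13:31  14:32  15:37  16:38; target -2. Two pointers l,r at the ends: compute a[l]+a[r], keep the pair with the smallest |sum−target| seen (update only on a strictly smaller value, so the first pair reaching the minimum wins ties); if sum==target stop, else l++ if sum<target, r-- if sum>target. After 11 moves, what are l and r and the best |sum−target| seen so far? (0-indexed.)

l=0 r=16: -14+38=24 d=26 *, r--
l=0 r=15: -14+37=23 d=25 *, r--
l=0 r=14: -14+32=18 d=20 *, r--
l=0 r=13: -14+31=17 d=19 *, r--
l=0 r=12: -14+24=10 d=12 *, r--
l=0 r=11: -14+23=9 d=11 *, r--
l=0 r=10: -14+20=6 d=8 *, r--
l=0 r=9: -14+19=5 d=7 *, r--
l=0 r=8: -14+16=2 d=4 *, r--
l=0 r=7: -14+13=-1 d=1 *, r--
l=0 r=6: -14+11=-3 d=1, l++

l=1, r=6, best |Δ|=1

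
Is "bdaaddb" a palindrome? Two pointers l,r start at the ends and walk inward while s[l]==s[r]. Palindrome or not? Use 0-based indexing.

not a palindrome (mismatch at 2,4)

[0,6] 'b'=='b' → l++,r--
[1,5] 'd'=='d' → l++,r--
[2,4] 'a'!='d' → stop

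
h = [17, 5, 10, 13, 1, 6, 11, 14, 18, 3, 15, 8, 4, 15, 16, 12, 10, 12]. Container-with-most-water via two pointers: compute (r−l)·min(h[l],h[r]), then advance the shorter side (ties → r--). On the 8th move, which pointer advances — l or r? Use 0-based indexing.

r

[0,17] min(17,12)*17=204 best=204 * → r--
[0,16] min(17,10)*16=160 best=204 → r--
[0,15] min(17,12)*15=180 best=204 → r--
[0,14] min(17,16)*14=224 best=224 * → r--
[0,13] min(17,15)*13=195 best=224 → r--
[0,12] min(17,4)*12=48 best=224 → r--
[0,11] min(17,8)*11=88 best=224 → r--
[0,10] min(17,15)*10=150 best=224 → r--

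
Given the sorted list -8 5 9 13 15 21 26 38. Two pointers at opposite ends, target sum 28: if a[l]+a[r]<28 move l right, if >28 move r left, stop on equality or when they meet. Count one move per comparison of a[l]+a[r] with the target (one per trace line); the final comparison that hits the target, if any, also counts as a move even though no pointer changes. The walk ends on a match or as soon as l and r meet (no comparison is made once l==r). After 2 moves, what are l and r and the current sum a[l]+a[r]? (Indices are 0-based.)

[0,7] -8+38=30 >28 → r--
[0,6] -8+26=18 <28 → l++

l=1, r=6, sum=31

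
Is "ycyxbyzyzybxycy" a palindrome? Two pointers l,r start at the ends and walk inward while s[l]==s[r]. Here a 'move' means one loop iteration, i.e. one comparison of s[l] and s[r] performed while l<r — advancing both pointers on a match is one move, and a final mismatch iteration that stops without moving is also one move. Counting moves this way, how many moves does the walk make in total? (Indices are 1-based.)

[1,15] 'y'=='y' → l++,r--
[2,14] 'c'=='c' → l++,r--
[3,13] 'y'=='y' → l++,r--
[4,12] 'x'=='x' → l++,r--
[5,11] 'b'=='b' → l++,r--
[6,10] 'y'=='y' → l++,r--
[7,9] 'z'=='z' → l++,r--

7 moves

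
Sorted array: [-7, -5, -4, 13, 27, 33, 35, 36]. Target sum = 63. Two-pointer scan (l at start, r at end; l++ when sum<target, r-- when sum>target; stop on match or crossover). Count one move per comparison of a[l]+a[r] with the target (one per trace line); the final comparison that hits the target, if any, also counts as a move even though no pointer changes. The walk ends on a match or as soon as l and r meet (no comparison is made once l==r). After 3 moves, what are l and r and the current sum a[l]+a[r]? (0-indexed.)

[0,7] -7+36=29 <63 → l++
[1,7] -5+36=31 <63 → l++
[2,7] -4+36=32 <63 → l++

l=3, r=7, sum=49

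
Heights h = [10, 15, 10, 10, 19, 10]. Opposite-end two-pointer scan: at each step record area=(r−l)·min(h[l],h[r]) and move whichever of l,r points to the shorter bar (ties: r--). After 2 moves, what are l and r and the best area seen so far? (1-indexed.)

l=2, r=5, best area=50

l=1 r=6: min(10,10)*5=50 best=50 *, r--
l=1 r=5: min(10,19)*4=40 best=50, l++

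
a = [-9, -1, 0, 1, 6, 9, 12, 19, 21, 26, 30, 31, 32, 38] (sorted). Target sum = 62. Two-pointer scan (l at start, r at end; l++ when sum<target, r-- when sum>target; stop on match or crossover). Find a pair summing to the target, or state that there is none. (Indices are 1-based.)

(30, 32)

[1,14] -9+38=29 <62 → l++
[2,14] -1+38=37 <62 → l++
[3,14] 0+38=38 <62 → l++
[4,14] 1+38=39 <62 → l++
[5,14] 6+38=44 <62 → l++
[6,14] 9+38=47 <62 → l++
[7,14] 12+38=50 <62 → l++
[8,14] 19+38=57 <62 → l++
[9,14] 21+38=59 <62 → l++
[10,14] 26+38=64 >62 → r--
[10,13] 26+32=58 <62 → l++
[11,13] 30+32=62 → found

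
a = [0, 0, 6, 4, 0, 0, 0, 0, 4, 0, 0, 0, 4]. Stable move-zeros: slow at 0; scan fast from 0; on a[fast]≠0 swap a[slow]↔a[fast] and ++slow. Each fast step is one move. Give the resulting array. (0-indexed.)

[6, 4, 4, 4, 0, 0, 0, 0, 0, 0, 0, 0, 0]

slow=0 fast=0: a[fast]=0, fast++
slow=0 fast=1: a[fast]=0, fast++
slow=0 fast=2: a[fast]=6≠0 swap→a[0]=6, slow++,fast++
slow=1 fast=3: a[fast]=4≠0 swap→a[1]=4, slow++,fast++
slow=2 fast=4: a[fast]=0, fast++
slow=2 fast=5: a[fast]=0, fast++
slow=2 fast=6: a[fast]=0, fast++
slow=2 fast=7: a[fast]=0, fast++
slow=2 fast=8: a[fast]=4≠0 swap→a[2]=4, slow++,fast++
slow=3 fast=9: a[fast]=0, fast++
slow=3 fast=10: a[fast]=0, fast++
slow=3 fast=11: a[fast]=0, fast++
slow=3 fast=12: a[fast]=4≠0 swap→a[3]=4, slow++,fast++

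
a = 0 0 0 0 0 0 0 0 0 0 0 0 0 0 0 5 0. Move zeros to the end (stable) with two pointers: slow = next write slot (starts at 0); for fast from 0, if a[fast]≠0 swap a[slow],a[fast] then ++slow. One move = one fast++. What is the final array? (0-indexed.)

(s=0,f=0) a[fast]=0 → fast++
(s=0,f=1) a[fast]=0 → fast++
(s=0,f=2) a[fast]=0 → fast++
(s=0,f=3) a[fast]=0 → fast++
(s=0,f=4) a[fast]=0 → fast++
(s=0,f=5) a[fast]=0 → fast++
(s=0,f=6) a[fast]=0 → fast++
(s=0,f=7) a[fast]=0 → fast++
(s=0,f=8) a[fast]=0 → fast++
(s=0,f=9) a[fast]=0 → fast++
(s=0,f=10) a[fast]=0 → fast++
(s=0,f=11) a[fast]=0 → fast++
(s=0,f=12) a[fast]=0 → fast++
(s=0,f=13) a[fast]=0 → fast++
(s=0,f=14) a[fast]=0 → fast++
(s=0,f=15) a[fast]=5≠0 swap→a[0]=5 → slow++,fast++
(s=1,f=16) a[fast]=0 → fast++

[5, 0, 0, 0, 0, 0, 0, 0, 0, 0, 0, 0, 0, 0, 0, 0, 0]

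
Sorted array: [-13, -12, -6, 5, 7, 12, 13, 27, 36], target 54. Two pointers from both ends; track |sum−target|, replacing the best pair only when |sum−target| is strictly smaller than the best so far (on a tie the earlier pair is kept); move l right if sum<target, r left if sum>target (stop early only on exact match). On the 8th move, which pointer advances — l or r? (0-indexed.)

r

l=0 r=8: -13+36=23 d=31 *, l++
l=1 r=8: -12+36=24 d=30 *, l++
l=2 r=8: -6+36=30 d=24 *, l++
l=3 r=8: 5+36=41 d=13 *, l++
l=4 r=8: 7+36=43 d=11 *, l++
l=5 r=8: 12+36=48 d=6 *, l++
l=6 r=8: 13+36=49 d=5 *, l++
l=7 r=8: 27+36=63 d=9, r--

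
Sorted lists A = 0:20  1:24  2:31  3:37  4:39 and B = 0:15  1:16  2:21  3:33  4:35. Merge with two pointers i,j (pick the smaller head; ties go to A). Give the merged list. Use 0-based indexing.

[i=0,j=0] A[i]=20>B[j]=15 take 15 → j++
[i=0,j=1] A[i]=20>B[j]=16 take 16 → j++
[i=0,j=2] A[i]=20<=B[j]=21 take 20 → i++
[i=1,j=2] A[i]=24>B[j]=21 take 21 → j++
[i=1,j=3] A[i]=24<=B[j]=33 take 24 → i++
[i=2,j=3] A[i]=31<=B[j]=33 take 31 → i++
[i=3,j=3] A[i]=37>B[j]=33 take 33 → j++
[i=3,j=4] A[i]=37>B[j]=35 take 35 → j++
[i=3,j=5] B done, take A[i]=37 → i++
[i=4,j=5] B done, take A[i]=39 → i++

[15, 16, 20, 21, 24, 31, 33, 35, 37, 39]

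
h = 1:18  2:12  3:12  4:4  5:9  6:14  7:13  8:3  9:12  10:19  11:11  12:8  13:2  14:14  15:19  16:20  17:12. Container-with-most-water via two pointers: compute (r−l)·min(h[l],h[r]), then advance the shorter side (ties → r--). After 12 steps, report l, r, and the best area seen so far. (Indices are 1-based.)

l=1 r=17: min(18,12)*16=192 best=192 *, r--
l=1 r=16: min(18,20)*15=270 best=270 *, l++
l=2 r=16: min(12,20)*14=168 best=270, l++
l=3 r=16: min(12,20)*13=156 best=270, l++
l=4 r=16: min(4,20)*12=48 best=270, l++
l=5 r=16: min(9,20)*11=99 best=270, l++
l=6 r=16: min(14,20)*10=140 best=270, l++
l=7 r=16: min(13,20)*9=117 best=270, l++
l=8 r=16: min(3,20)*8=24 best=270, l++
l=9 r=16: min(12,20)*7=84 best=270, l++
l=10 r=16: min(19,20)*6=114 best=270, l++
l=11 r=16: min(11,20)*5=55 best=270, l++

l=12, r=16, best area=270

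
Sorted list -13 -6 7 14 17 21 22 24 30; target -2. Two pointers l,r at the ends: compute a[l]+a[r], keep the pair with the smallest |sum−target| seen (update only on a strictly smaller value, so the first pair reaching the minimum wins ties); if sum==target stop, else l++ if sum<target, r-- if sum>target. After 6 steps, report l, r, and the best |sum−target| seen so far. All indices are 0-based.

l=0 r=8: -13+30=17 d=19 *, r--
l=0 r=7: -13+24=11 d=13 *, r--
l=0 r=6: -13+22=9 d=11 *, r--
l=0 r=5: -13+21=8 d=10 *, r--
l=0 r=4: -13+17=4 d=6 *, r--
l=0 r=3: -13+14=1 d=3 *, r--

l=0, r=2, best |Δ|=3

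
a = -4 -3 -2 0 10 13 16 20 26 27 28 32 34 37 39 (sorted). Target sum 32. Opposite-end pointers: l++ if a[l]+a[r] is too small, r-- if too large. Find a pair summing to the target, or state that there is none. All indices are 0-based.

(-2, 34)

[0,14] -4+39=35 >32 → r--
[0,13] -4+37=33 >32 → r--
[0,12] -4+34=30 <32 → l++
[1,12] -3+34=31 <32 → l++
[2,12] -2+34=32 → found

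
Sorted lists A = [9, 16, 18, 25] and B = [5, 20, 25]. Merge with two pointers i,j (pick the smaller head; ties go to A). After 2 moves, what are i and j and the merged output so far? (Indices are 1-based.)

[i=1,j=1] A[i]=9>B[j]=5 take 5 → j++
[i=1,j=2] A[i]=9<=B[j]=20 take 9 → i++

i=2, j=2, merged so far=[5, 9]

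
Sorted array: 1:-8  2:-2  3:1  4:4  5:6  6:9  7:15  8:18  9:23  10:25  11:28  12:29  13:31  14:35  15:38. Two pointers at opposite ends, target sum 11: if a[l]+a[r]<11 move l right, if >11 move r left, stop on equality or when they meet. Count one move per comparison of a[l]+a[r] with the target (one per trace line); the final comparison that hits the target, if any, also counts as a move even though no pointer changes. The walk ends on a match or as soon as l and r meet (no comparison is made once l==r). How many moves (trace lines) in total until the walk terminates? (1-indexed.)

14 moves

l=1 r=15: -8+38=30 >11, r--
l=1 r=14: -8+35=27 >11, r--
l=1 r=13: -8+31=23 >11, r--
l=1 r=12: -8+29=21 >11, r--
l=1 r=11: -8+28=20 >11, r--
l=1 r=10: -8+25=17 >11, r--
l=1 r=9: -8+23=15 >11, r--
l=1 r=8: -8+18=10 <11, l++
l=2 r=8: -2+18=16 >11, r--
l=2 r=7: -2+15=13 >11, r--
l=2 r=6: -2+9=7 <11, l++
l=3 r=6: 1+9=10 <11, l++
l=4 r=6: 4+9=13 >11, r--
l=4 r=5: 4+6=10 <11, l++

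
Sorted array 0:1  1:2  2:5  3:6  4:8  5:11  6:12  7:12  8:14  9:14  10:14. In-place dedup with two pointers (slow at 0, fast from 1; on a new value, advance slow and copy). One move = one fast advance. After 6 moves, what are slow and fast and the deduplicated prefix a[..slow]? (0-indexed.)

slow=6, fast=7, prefix=[1, 2, 5, 6, 8, 11, 12]

(s=0,f=1) a[fast]=2≠a[slow]=1 write a[1]=2 → slow++,fast++
(s=1,f=2) a[fast]=5≠a[slow]=2 write a[2]=5 → slow++,fast++
(s=2,f=3) a[fast]=6≠a[slow]=5 write a[3]=6 → slow++,fast++
(s=3,f=4) a[fast]=8≠a[slow]=6 write a[4]=8 → slow++,fast++
(s=4,f=5) a[fast]=11≠a[slow]=8 write a[5]=11 → slow++,fast++
(s=5,f=6) a[fast]=12≠a[slow]=11 write a[6]=12 → slow++,fast++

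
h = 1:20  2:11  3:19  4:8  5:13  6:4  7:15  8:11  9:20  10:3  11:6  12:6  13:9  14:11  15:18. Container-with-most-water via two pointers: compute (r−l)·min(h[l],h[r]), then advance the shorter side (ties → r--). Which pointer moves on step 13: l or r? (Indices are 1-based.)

r

l=1 r=15: min(20,18)*14=252 best=252 *, r--
l=1 r=14: min(20,11)*13=143 best=252, r--
l=1 r=13: min(20,9)*12=108 best=252, r--
l=1 r=12: min(20,6)*11=66 best=252, r--
l=1 r=11: min(20,6)*10=60 best=252, r--
l=1 r=10: min(20,3)*9=27 best=252, r--
l=1 r=9: min(20,20)*8=160 best=252, r--
l=1 r=8: min(20,11)*7=77 best=252, r--
l=1 r=7: min(20,15)*6=90 best=252, r--
l=1 r=6: min(20,4)*5=20 best=252, r--
l=1 r=5: min(20,13)*4=52 best=252, r--
l=1 r=4: min(20,8)*3=24 best=252, r--
l=1 r=3: min(20,19)*2=38 best=252, r--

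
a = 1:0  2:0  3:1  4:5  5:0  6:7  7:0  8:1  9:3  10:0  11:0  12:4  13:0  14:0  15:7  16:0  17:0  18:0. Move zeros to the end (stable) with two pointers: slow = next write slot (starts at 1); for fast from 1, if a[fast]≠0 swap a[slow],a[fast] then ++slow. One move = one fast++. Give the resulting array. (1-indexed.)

slow=1 fast=1: a[fast]=0, fast++
slow=1 fast=2: a[fast]=0, fast++
slow=1 fast=3: a[fast]=1≠0 swap→a[1]=1, slow++,fast++
slow=2 fast=4: a[fast]=5≠0 swap→a[2]=5, slow++,fast++
slow=3 fast=5: a[fast]=0, fast++
slow=3 fast=6: a[fast]=7≠0 swap→a[3]=7, slow++,fast++
slow=4 fast=7: a[fast]=0, fast++
slow=4 fast=8: a[fast]=1≠0 swap→a[4]=1, slow++,fast++
slow=5 fast=9: a[fast]=3≠0 swap→a[5]=3, slow++,fast++
slow=6 fast=10: a[fast]=0, fast++
slow=6 fast=11: a[fast]=0, fast++
slow=6 fast=12: a[fast]=4≠0 swap→a[6]=4, slow++,fast++
slow=7 fast=13: a[fast]=0, fast++
slow=7 fast=14: a[fast]=0, fast++
slow=7 fast=15: a[fast]=7≠0 swap→a[7]=7, slow++,fast++
slow=8 fast=16: a[fast]=0, fast++
slow=8 fast=17: a[fast]=0, fast++
slow=8 fast=18: a[fast]=0, fast++

[1, 5, 7, 1, 3, 4, 7, 0, 0, 0, 0, 0, 0, 0, 0, 0, 0, 0]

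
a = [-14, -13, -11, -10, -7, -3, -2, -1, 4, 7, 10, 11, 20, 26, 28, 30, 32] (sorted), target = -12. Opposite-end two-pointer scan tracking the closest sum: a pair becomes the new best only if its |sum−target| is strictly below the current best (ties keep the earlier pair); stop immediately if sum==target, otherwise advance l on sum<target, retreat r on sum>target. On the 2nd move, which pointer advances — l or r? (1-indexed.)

l=1 r=17: -14+32=18 d=30 *, r--
l=1 r=16: -14+30=16 d=28 *, r--

r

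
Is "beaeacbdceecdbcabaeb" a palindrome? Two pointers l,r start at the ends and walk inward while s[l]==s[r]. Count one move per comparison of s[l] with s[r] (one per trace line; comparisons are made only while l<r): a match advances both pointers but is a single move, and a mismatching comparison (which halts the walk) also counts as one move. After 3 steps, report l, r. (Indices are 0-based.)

[0,19] 'b'=='b' → l++,r--
[1,18] 'e'=='e' → l++,r--
[2,17] 'a'=='a' → l++,r--

l=3, r=16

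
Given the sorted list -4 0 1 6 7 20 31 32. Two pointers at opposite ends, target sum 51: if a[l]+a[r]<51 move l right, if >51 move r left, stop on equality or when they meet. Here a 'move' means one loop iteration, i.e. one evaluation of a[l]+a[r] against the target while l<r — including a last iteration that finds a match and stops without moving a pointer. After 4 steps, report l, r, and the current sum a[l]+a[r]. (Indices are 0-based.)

l=4, r=7, sum=39

l=0 r=7: -4+32=28 <51, l++
l=1 r=7: 0+32=32 <51, l++
l=2 r=7: 1+32=33 <51, l++
l=3 r=7: 6+32=38 <51, l++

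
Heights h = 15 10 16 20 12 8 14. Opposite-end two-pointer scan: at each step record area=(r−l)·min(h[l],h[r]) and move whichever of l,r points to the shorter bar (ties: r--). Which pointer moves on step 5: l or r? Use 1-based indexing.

l=1 r=7: min(15,14)*6=84 best=84 *, r--
l=1 r=6: min(15,8)*5=40 best=84, r--
l=1 r=5: min(15,12)*4=48 best=84, r--
l=1 r=4: min(15,20)*3=45 best=84, l++
l=2 r=4: min(10,20)*2=20 best=84, l++

l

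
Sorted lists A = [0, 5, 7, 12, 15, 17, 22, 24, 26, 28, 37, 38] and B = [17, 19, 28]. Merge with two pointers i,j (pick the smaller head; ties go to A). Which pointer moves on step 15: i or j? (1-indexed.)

i=1 j=1: A[i]=0<=B[j]=17 take 0, i++
i=2 j=1: A[i]=5<=B[j]=17 take 5, i++
i=3 j=1: A[i]=7<=B[j]=17 take 7, i++
i=4 j=1: A[i]=12<=B[j]=17 take 12, i++
i=5 j=1: A[i]=15<=B[j]=17 take 15, i++
i=6 j=1: A[i]=17<=B[j]=17 take 17, i++
i=7 j=1: A[i]=22>B[j]=17 take 17, j++
i=7 j=2: A[i]=22>B[j]=19 take 19, j++
i=7 j=3: A[i]=22<=B[j]=28 take 22, i++
i=8 j=3: A[i]=24<=B[j]=28 take 24, i++
i=9 j=3: A[i]=26<=B[j]=28 take 26, i++
i=10 j=3: A[i]=28<=B[j]=28 take 28, i++
i=11 j=3: A[i]=37>B[j]=28 take 28, j++
i=11 j=4: B done, take A[i]=37, i++
i=12 j=4: B done, take A[i]=38, i++

i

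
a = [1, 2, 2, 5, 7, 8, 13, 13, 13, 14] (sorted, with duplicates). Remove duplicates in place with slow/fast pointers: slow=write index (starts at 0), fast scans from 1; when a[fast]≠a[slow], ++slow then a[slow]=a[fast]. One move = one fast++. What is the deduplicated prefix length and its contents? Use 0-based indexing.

length 7; prefix = [1, 2, 5, 7, 8, 13, 14]

(s=0,f=1) a[fast]=2≠a[slow]=1 write a[1]=2 → slow++,fast++
(s=1,f=2) a[fast]=2=a[slow] dup → fast++
(s=1,f=3) a[fast]=5≠a[slow]=2 write a[2]=5 → slow++,fast++
(s=2,f=4) a[fast]=7≠a[slow]=5 write a[3]=7 → slow++,fast++
(s=3,f=5) a[fast]=8≠a[slow]=7 write a[4]=8 → slow++,fast++
(s=4,f=6) a[fast]=13≠a[slow]=8 write a[5]=13 → slow++,fast++
(s=5,f=7) a[fast]=13=a[slow] dup → fast++
(s=5,f=8) a[fast]=13=a[slow] dup → fast++
(s=5,f=9) a[fast]=14≠a[slow]=13 write a[6]=14 → slow++,fast++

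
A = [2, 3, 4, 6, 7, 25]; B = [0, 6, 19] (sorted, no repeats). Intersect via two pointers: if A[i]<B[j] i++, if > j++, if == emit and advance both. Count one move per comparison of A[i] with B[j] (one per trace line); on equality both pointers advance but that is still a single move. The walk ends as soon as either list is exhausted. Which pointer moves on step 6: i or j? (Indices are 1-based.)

[i=1,j=1] 2>0 → j++
[i=1,j=2] 2<6 → i++
[i=2,j=2] 3<6 → i++
[i=3,j=2] 4<6 → i++
[i=4,j=2] 6==6 emit → i++,j++
[i=5,j=3] 7<19 → i++

i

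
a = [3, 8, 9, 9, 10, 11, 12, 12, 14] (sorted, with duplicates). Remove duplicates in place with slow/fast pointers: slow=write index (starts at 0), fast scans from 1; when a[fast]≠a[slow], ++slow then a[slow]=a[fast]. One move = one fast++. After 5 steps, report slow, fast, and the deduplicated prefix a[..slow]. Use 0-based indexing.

(s=0,f=1) a[fast]=8≠a[slow]=3 write a[1]=8 → slow++,fast++
(s=1,f=2) a[fast]=9≠a[slow]=8 write a[2]=9 → slow++,fast++
(s=2,f=3) a[fast]=9=a[slow] dup → fast++
(s=2,f=4) a[fast]=10≠a[slow]=9 write a[3]=10 → slow++,fast++
(s=3,f=5) a[fast]=11≠a[slow]=10 write a[4]=11 → slow++,fast++

slow=4, fast=6, prefix=[3, 8, 9, 10, 11]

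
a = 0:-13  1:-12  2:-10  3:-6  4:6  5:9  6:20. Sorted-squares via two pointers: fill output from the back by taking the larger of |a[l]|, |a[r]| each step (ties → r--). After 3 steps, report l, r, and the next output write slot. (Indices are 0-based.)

l=2, r=5, next write slot=3

[0,6] |-13|<=|20| out[6]=400 → r--
[0,5] |-13|>|9| out[5]=169 → l++
[1,5] |-12|>|9| out[4]=144 → l++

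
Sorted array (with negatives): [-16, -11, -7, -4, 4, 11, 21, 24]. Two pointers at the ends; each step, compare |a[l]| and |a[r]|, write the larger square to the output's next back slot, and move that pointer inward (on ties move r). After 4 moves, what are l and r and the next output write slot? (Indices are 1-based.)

l=1 r=8: |-16|<=|24| out[8]=576, r--
l=1 r=7: |-16|<=|21| out[7]=441, r--
l=1 r=6: |-16|>|11| out[6]=256, l++
l=2 r=6: |-11|<=|11| out[5]=121, r--

l=2, r=5, next write slot=4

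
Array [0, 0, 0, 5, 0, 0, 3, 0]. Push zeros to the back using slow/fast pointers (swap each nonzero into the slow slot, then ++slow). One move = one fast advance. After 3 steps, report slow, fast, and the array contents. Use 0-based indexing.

slow=0, fast=3, a=[0, 0, 0, 5, 0, 0, 3, 0]

slow=0 fast=0: a[fast]=0, fast++
slow=0 fast=1: a[fast]=0, fast++
slow=0 fast=2: a[fast]=0, fast++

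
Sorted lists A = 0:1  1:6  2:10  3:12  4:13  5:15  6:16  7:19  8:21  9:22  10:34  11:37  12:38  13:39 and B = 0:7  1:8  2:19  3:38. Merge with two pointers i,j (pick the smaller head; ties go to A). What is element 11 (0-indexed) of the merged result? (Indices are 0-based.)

i=0 j=0: A[i]=1<=B[j]=7 take 1, i++
i=1 j=0: A[i]=6<=B[j]=7 take 6, i++
i=2 j=0: A[i]=10>B[j]=7 take 7, j++
i=2 j=1: A[i]=10>B[j]=8 take 8, j++
i=2 j=2: A[i]=10<=B[j]=19 take 10, i++
i=3 j=2: A[i]=12<=B[j]=19 take 12, i++
i=4 j=2: A[i]=13<=B[j]=19 take 13, i++
i=5 j=2: A[i]=15<=B[j]=19 take 15, i++
i=6 j=2: A[i]=16<=B[j]=19 take 16, i++
i=7 j=2: A[i]=19<=B[j]=19 take 19, i++
i=8 j=2: A[i]=21>B[j]=19 take 19, j++
i=8 j=3: A[i]=21<=B[j]=38 take 21, i++
i=9 j=3: A[i]=22<=B[j]=38 take 22, i++
i=10 j=3: A[i]=34<=B[j]=38 take 34, i++
i=11 j=3: A[i]=37<=B[j]=38 take 37, i++
i=12 j=3: A[i]=38<=B[j]=38 take 38, i++
i=13 j=3: A[i]=39>B[j]=38 take 38, j++
i=13 j=4: B done, take A[i]=39, i++

merged[11] = 21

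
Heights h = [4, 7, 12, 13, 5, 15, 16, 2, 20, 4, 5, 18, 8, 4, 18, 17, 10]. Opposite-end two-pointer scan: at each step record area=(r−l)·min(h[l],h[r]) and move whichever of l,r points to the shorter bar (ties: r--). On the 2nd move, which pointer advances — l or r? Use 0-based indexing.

l

l=0 r=16: min(4,10)*16=64 best=64 *, l++
l=1 r=16: min(7,10)*15=105 best=105 *, l++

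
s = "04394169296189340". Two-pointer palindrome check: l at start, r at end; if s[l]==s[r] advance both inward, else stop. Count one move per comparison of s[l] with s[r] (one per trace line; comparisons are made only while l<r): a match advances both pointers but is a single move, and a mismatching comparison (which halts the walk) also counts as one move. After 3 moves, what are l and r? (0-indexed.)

l=0 r=16: '0'=='0', l++,r--
l=1 r=15: '4'=='4', l++,r--
l=2 r=14: '3'=='3', l++,r--

l=3, r=13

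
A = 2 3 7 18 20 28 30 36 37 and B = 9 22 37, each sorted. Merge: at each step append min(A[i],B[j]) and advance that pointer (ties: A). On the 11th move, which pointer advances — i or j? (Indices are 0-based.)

i

i=0 j=0: A[i]=2<=B[j]=9 take 2, i++
i=1 j=0: A[i]=3<=B[j]=9 take 3, i++
i=2 j=0: A[i]=7<=B[j]=9 take 7, i++
i=3 j=0: A[i]=18>B[j]=9 take 9, j++
i=3 j=1: A[i]=18<=B[j]=22 take 18, i++
i=4 j=1: A[i]=20<=B[j]=22 take 20, i++
i=5 j=1: A[i]=28>B[j]=22 take 22, j++
i=5 j=2: A[i]=28<=B[j]=37 take 28, i++
i=6 j=2: A[i]=30<=B[j]=37 take 30, i++
i=7 j=2: A[i]=36<=B[j]=37 take 36, i++
i=8 j=2: A[i]=37<=B[j]=37 take 37, i++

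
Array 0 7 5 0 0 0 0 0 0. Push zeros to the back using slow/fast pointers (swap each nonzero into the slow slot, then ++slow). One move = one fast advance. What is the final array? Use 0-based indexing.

slow=0 fast=0: a[fast]=0, fast++
slow=0 fast=1: a[fast]=7≠0 swap→a[0]=7, slow++,fast++
slow=1 fast=2: a[fast]=5≠0 swap→a[1]=5, slow++,fast++
slow=2 fast=3: a[fast]=0, fast++
slow=2 fast=4: a[fast]=0, fast++
slow=2 fast=5: a[fast]=0, fast++
slow=2 fast=6: a[fast]=0, fast++
slow=2 fast=7: a[fast]=0, fast++
slow=2 fast=8: a[fast]=0, fast++

[7, 5, 0, 0, 0, 0, 0, 0, 0]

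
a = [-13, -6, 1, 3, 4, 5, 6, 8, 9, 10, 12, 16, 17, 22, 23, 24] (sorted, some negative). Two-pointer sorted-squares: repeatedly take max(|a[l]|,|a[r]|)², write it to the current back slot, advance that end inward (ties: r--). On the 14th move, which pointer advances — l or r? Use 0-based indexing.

[0,15] |-13|<=|24| out[15]=576 → r--
[0,14] |-13|<=|23| out[14]=529 → r--
[0,13] |-13|<=|22| out[13]=484 → r--
[0,12] |-13|<=|17| out[12]=289 → r--
[0,11] |-13|<=|16| out[11]=256 → r--
[0,10] |-13|>|12| out[10]=169 → l++
[1,10] |-6|<=|12| out[9]=144 → r--
[1,9] |-6|<=|10| out[8]=100 → r--
[1,8] |-6|<=|9| out[7]=81 → r--
[1,7] |-6|<=|8| out[6]=64 → r--
[1,6] |-6|<=|6| out[5]=36 → r--
[1,5] |-6|>|5| out[4]=36 → l++
[2,5] |1|<=|5| out[3]=25 → r--
[2,4] |1|<=|4| out[2]=16 → r--

r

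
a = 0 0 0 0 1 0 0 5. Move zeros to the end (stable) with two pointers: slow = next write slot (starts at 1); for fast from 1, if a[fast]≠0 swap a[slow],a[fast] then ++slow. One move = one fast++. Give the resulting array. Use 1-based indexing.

slow=1 fast=1: a[fast]=0, fast++
slow=1 fast=2: a[fast]=0, fast++
slow=1 fast=3: a[fast]=0, fast++
slow=1 fast=4: a[fast]=0, fast++
slow=1 fast=5: a[fast]=1≠0 swap→a[1]=1, slow++,fast++
slow=2 fast=6: a[fast]=0, fast++
slow=2 fast=7: a[fast]=0, fast++
slow=2 fast=8: a[fast]=5≠0 swap→a[2]=5, slow++,fast++

[1, 5, 0, 0, 0, 0, 0, 0]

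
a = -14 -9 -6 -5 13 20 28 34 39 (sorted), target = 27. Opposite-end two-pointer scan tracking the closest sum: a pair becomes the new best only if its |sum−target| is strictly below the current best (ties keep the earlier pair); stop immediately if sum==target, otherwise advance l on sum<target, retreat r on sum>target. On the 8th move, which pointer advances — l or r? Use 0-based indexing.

l=0 r=8: -14+39=25 d=2 *, l++
l=1 r=8: -9+39=30 d=3, r--
l=1 r=7: -9+34=25 d=2, l++
l=2 r=7: -6+34=28 d=1 *, r--
l=2 r=6: -6+28=22 d=5, l++
l=3 r=6: -5+28=23 d=4, l++
l=4 r=6: 13+28=41 d=14, r--
l=4 r=5: 13+20=33 d=6, r--

r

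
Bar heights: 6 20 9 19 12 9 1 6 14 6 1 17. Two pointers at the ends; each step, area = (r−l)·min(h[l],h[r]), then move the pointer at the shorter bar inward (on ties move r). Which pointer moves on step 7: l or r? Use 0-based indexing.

[0,11] min(6,17)*11=66 best=66 * → l++
[1,11] min(20,17)*10=170 best=170 * → r--
[1,10] min(20,1)*9=9 best=170 → r--
[1,9] min(20,6)*8=48 best=170 → r--
[1,8] min(20,14)*7=98 best=170 → r--
[1,7] min(20,6)*6=36 best=170 → r--
[1,6] min(20,1)*5=5 best=170 → r--

r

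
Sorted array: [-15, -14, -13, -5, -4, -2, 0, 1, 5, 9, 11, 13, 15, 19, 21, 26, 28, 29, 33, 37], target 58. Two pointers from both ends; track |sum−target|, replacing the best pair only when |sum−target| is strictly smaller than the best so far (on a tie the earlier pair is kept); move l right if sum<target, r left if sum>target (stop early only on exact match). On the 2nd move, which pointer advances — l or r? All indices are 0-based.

l=0 r=19: -15+37=22 d=36 *, l++
l=1 r=19: -14+37=23 d=35 *, l++

l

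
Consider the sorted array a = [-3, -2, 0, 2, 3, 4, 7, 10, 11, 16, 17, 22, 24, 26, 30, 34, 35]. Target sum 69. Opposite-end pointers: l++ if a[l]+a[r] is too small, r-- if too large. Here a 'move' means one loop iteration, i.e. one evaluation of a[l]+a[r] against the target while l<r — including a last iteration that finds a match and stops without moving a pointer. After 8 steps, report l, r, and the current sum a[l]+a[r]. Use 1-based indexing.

l=9, r=17, sum=46

[1,17] -3+35=32 <69 → l++
[2,17] -2+35=33 <69 → l++
[3,17] 0+35=35 <69 → l++
[4,17] 2+35=37 <69 → l++
[5,17] 3+35=38 <69 → l++
[6,17] 4+35=39 <69 → l++
[7,17] 7+35=42 <69 → l++
[8,17] 10+35=45 <69 → l++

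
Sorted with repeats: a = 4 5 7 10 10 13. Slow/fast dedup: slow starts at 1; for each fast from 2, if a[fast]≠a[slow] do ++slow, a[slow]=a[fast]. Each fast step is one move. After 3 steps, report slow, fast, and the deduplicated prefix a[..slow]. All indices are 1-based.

slow=1 fast=2: a[fast]=5≠a[slow]=4 write a[2]=5, slow++,fast++
slow=2 fast=3: a[fast]=7≠a[slow]=5 write a[3]=7, slow++,fast++
slow=3 fast=4: a[fast]=10≠a[slow]=7 write a[4]=10, slow++,fast++

slow=4, fast=5, prefix=[4, 5, 7, 10]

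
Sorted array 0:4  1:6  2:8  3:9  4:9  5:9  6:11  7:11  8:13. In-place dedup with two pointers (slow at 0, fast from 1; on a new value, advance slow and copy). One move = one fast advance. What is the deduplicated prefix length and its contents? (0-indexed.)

length 6; prefix = [4, 6, 8, 9, 11, 13]

slow=0 fast=1: a[fast]=6≠a[slow]=4 write a[1]=6, slow++,fast++
slow=1 fast=2: a[fast]=8≠a[slow]=6 write a[2]=8, slow++,fast++
slow=2 fast=3: a[fast]=9≠a[slow]=8 write a[3]=9, slow++,fast++
slow=3 fast=4: a[fast]=9=a[slow] dup, fast++
slow=3 fast=5: a[fast]=9=a[slow] dup, fast++
slow=3 fast=6: a[fast]=11≠a[slow]=9 write a[4]=11, slow++,fast++
slow=4 fast=7: a[fast]=11=a[slow] dup, fast++
slow=4 fast=8: a[fast]=13≠a[slow]=11 write a[5]=13, slow++,fast++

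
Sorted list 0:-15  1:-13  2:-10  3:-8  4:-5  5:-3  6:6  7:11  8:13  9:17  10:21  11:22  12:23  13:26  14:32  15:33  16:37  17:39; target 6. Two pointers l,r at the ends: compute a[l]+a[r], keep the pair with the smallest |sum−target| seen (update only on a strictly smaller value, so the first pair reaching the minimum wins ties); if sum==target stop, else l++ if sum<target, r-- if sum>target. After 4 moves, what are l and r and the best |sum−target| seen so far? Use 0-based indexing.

[0,17] -15+39=24 d=18 * → r--
[0,16] -15+37=22 d=16 * → r--
[0,15] -15+33=18 d=12 * → r--
[0,14] -15+32=17 d=11 * → r--

l=0, r=13, best |Δ|=11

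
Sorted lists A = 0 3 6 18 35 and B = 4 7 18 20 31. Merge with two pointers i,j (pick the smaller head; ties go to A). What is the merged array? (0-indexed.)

[i=0,j=0] A[i]=0<=B[j]=4 take 0 → i++
[i=1,j=0] A[i]=3<=B[j]=4 take 3 → i++
[i=2,j=0] A[i]=6>B[j]=4 take 4 → j++
[i=2,j=1] A[i]=6<=B[j]=7 take 6 → i++
[i=3,j=1] A[i]=18>B[j]=7 take 7 → j++
[i=3,j=2] A[i]=18<=B[j]=18 take 18 → i++
[i=4,j=2] A[i]=35>B[j]=18 take 18 → j++
[i=4,j=3] A[i]=35>B[j]=20 take 20 → j++
[i=4,j=4] A[i]=35>B[j]=31 take 31 → j++
[i=4,j=5] B done, take A[i]=35 → i++

[0, 3, 4, 6, 7, 18, 18, 20, 31, 35]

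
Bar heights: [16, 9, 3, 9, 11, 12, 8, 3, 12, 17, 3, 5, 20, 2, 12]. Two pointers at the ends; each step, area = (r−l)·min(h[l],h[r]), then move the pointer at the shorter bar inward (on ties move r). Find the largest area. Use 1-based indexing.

max area = 192

l=1 r=15: min(16,12)*14=168 best=168 *, r--
l=1 r=14: min(16,2)*13=26 best=168, r--
l=1 r=13: min(16,20)*12=192 best=192 *, l++
l=2 r=13: min(9,20)*11=99 best=192, l++
l=3 r=13: min(3,20)*10=30 best=192, l++
l=4 r=13: min(9,20)*9=81 best=192, l++
l=5 r=13: min(11,20)*8=88 best=192, l++
l=6 r=13: min(12,20)*7=84 best=192, l++
l=7 r=13: min(8,20)*6=48 best=192, l++
l=8 r=13: min(3,20)*5=15 best=192, l++
l=9 r=13: min(12,20)*4=48 best=192, l++
l=10 r=13: min(17,20)*3=51 best=192, l++
l=11 r=13: min(3,20)*2=6 best=192, l++
l=12 r=13: min(5,20)*1=5 best=192, l++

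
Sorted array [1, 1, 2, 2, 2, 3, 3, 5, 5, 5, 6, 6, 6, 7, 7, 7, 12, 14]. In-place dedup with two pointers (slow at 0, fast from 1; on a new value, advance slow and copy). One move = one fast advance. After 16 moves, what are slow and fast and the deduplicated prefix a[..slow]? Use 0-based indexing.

(s=0,f=1) a[fast]=1=a[slow] dup → fast++
(s=0,f=2) a[fast]=2≠a[slow]=1 write a[1]=2 → slow++,fast++
(s=1,f=3) a[fast]=2=a[slow] dup → fast++
(s=1,f=4) a[fast]=2=a[slow] dup → fast++
(s=1,f=5) a[fast]=3≠a[slow]=2 write a[2]=3 → slow++,fast++
(s=2,f=6) a[fast]=3=a[slow] dup → fast++
(s=2,f=7) a[fast]=5≠a[slow]=3 write a[3]=5 → slow++,fast++
(s=3,f=8) a[fast]=5=a[slow] dup → fast++
(s=3,f=9) a[fast]=5=a[slow] dup → fast++
(s=3,f=10) a[fast]=6≠a[slow]=5 write a[4]=6 → slow++,fast++
(s=4,f=11) a[fast]=6=a[slow] dup → fast++
(s=4,f=12) a[fast]=6=a[slow] dup → fast++
(s=4,f=13) a[fast]=7≠a[slow]=6 write a[5]=7 → slow++,fast++
(s=5,f=14) a[fast]=7=a[slow] dup → fast++
(s=5,f=15) a[fast]=7=a[slow] dup → fast++
(s=5,f=16) a[fast]=12≠a[slow]=7 write a[6]=12 → slow++,fast++

slow=6, fast=17, prefix=[1, 2, 3, 5, 6, 7, 12]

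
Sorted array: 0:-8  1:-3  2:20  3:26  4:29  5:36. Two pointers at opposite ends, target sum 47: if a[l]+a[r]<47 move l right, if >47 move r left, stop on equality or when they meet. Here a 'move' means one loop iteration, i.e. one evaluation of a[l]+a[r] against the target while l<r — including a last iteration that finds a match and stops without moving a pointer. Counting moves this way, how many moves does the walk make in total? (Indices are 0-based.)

5 moves

[0,5] -8+36=28 <47 → l++
[1,5] -3+36=33 <47 → l++
[2,5] 20+36=56 >47 → r--
[2,4] 20+29=49 >47 → r--
[2,3] 20+26=46 <47 → l++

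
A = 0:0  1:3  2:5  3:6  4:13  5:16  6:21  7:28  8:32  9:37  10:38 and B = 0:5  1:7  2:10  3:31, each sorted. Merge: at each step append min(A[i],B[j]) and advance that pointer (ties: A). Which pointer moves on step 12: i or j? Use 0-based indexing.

[i=0,j=0] A[i]=0<=B[j]=5 take 0 → i++
[i=1,j=0] A[i]=3<=B[j]=5 take 3 → i++
[i=2,j=0] A[i]=5<=B[j]=5 take 5 → i++
[i=3,j=0] A[i]=6>B[j]=5 take 5 → j++
[i=3,j=1] A[i]=6<=B[j]=7 take 6 → i++
[i=4,j=1] A[i]=13>B[j]=7 take 7 → j++
[i=4,j=2] A[i]=13>B[j]=10 take 10 → j++
[i=4,j=3] A[i]=13<=B[j]=31 take 13 → i++
[i=5,j=3] A[i]=16<=B[j]=31 take 16 → i++
[i=6,j=3] A[i]=21<=B[j]=31 take 21 → i++
[i=7,j=3] A[i]=28<=B[j]=31 take 28 → i++
[i=8,j=3] A[i]=32>B[j]=31 take 31 → j++

j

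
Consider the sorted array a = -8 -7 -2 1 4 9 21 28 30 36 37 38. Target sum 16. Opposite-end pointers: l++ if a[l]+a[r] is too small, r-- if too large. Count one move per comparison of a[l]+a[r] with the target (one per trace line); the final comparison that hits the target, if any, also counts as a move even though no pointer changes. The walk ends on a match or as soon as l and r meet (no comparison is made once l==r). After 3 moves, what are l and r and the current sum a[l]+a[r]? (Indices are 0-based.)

l=0 r=11: -8+38=30 >16, r--
l=0 r=10: -8+37=29 >16, r--
l=0 r=9: -8+36=28 >16, r--

l=0, r=8, sum=22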